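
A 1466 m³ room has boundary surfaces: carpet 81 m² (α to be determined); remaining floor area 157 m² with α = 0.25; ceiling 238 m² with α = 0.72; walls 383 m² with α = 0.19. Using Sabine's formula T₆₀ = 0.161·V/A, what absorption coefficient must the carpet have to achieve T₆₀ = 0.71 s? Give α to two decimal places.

A = 0.161·V/T₆₀ = 0.161·1466/0.71 = 332.43 m² sabins.
Absorption from the other surfaces = 157·0.25 + 238·0.72 + 383·0.19 = 283.38 m², so the carpet must supply 49.05 m² over 81 m².
α = 49.05/81 = 0.606.

0.61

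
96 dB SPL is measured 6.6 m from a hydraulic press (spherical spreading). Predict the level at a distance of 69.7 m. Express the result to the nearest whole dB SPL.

76 dB SPL

Spherical spreading from a point source gives a 20·log₁₀(r₂/r₁) drop.
L₂ = 96 − 20·log₁₀(69.7/6.6) = 96 − 20.474 = 75.53 dB SPL.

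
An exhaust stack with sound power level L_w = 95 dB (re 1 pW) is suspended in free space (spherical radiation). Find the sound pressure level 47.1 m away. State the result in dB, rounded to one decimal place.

50.5 dB

The power spreads over a sphere of area 4π·r², so L_p = L_w − 10·log₁₀(4π·r²).
4π·r² = 2.788e+04 m², 10·log₁₀ of that is 44.453 dB.
L_p = 95 − 44.453 = 50.55 dB.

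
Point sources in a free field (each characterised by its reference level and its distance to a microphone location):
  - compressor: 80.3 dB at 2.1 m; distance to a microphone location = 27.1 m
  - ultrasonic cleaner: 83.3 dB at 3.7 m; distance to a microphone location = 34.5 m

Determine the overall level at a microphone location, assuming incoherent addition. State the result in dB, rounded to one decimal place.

64.9 dB

Propagate each source to the receiver with L = L_ref − 20·log₁₀(r/r_ref), then add intensities.
compressor: 80.3 − 20·log₁₀(27.1/2.1) = 80.3 − 22.21 = 58.09 dB.
ultrasonic cleaner: 83.3 − 20·log₁₀(34.5/3.7) = 83.3 − 19.39 = 63.91 dB.
Σ 10^(L/10) = 3.102e+06 → L_total = 10·log₁₀(3.102e+06) = 64.92 dB.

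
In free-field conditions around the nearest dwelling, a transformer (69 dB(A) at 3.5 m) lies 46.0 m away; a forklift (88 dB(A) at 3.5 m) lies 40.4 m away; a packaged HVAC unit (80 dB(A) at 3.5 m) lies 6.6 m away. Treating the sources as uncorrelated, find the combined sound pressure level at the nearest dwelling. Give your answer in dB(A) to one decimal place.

75.2 dB(A)

First find each source's level at the receiver (point-source: −20·log₁₀(r/r_ref)), then combine on an intensity basis.
transformer: 69 − 20·log₁₀(46.0/3.5) = 69 − 22.37 = 46.63 dB(A).
forklift: 88 − 20·log₁₀(40.4/3.5) = 88 − 21.25 = 66.75 dB(A).
packaged HVAC unit: 80 − 20·log₁₀(6.6/3.5) = 80 − 5.51 = 74.49 dB(A).
Σ 10^(L/10) = 3.290e+07 → L_total = 10·log₁₀(3.290e+07) = 75.17 dB(A).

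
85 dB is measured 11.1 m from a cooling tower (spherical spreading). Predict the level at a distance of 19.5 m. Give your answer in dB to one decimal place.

80.1 dB

Spherical spreading from a point source gives a 20·log₁₀(r₂/r₁) drop.
L₂ = 85 − 20·log₁₀(19.5/11.1) = 85 − 4.894 = 80.11 dB.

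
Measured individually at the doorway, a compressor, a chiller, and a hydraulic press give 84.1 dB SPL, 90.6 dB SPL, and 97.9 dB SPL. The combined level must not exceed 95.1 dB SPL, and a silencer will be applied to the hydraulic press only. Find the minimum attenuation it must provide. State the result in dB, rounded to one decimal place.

5.3 dB

Everything except the hydraulic press sums to 10^(84.1/10) + 10^(90.6/10) = 1.405e+09 in linear terms, 91.48 dB SPL.
To meet 95.1 dB SPL overall, the treated hydraulic press may contribute at most 10^(95.1/10) − 1.405e+09 = 1.831e+09, i.e. 92.63 dB SPL.
Required insertion loss = 97.9 − 92.63 = 5.27 dB.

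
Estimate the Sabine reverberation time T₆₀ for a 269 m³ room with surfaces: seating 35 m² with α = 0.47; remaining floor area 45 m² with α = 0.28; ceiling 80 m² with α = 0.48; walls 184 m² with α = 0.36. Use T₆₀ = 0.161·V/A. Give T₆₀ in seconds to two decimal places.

0.32 s

Total absorption A = 35·0.47 + 45·0.28 + 80·0.48 + 184·0.36 = 133.69 m² sabins.
T₆₀ = 0.161 × 269 / 133.69 = 0.324 s.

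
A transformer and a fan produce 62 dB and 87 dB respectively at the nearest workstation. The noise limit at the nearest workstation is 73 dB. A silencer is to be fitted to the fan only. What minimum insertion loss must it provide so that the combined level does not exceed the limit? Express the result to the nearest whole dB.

14 dB

Everything except the fan sums to 10^(62/10) = 1.585e+06 in linear terms, 62.00 dB.
To meet 73 dB overall, the treated fan may contribute at most 10^(73/10) − 1.585e+06 = 1.837e+07, i.e. 72.64 dB.
So the fan must be reduced from 87 to 72.64 dB: IL = 14.36 dB.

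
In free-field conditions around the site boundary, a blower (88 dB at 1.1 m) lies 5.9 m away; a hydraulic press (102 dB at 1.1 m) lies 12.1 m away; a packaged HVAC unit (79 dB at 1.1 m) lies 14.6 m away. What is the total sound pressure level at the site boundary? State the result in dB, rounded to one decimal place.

Propagate each source to the receiver with L = L_ref − 20·log₁₀(r/r_ref), then add intensities.
blower: 88 − 20·log₁₀(5.9/1.1) = 88 − 14.59 = 73.41 dB.
hydraulic press: 102 − 20·log₁₀(12.1/1.1) = 102 − 20.83 = 81.17 dB.
packaged HVAC unit: 79 − 20·log₁₀(14.6/1.1) = 79 − 22.46 = 56.54 dB.
Σ 10^(L/10) = 1.534e+08 → L_total = 10·log₁₀(1.534e+08) = 81.86 dB.

81.9 dB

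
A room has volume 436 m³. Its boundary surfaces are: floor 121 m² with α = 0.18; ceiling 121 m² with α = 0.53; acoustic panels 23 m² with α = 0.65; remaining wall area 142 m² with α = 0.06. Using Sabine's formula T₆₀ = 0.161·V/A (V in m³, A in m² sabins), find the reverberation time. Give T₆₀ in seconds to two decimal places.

0.64 s

A = Σ Sᵢαᵢ = 121·0.18 + 121·0.53 + 23·0.65 + 142·0.06 = 109.38 m².
T₆₀ = 0.161·V/A = 0.161·436/109.38 = 0.642 s.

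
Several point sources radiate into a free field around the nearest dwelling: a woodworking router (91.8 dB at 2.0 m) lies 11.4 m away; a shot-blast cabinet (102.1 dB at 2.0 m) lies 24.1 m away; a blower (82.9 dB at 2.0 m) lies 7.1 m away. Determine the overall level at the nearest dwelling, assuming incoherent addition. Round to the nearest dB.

82 dB

Apply inverse-square spreading to bring every level to the receiver, then sum 10^(L/10).
woodworking router: 91.8 − 20·log₁₀(11.4/2.0) = 91.8 − 15.12 = 76.68 dB.
shot-blast cabinet: 102.1 − 20·log₁₀(24.1/2.0) = 102.1 − 21.62 = 80.48 dB.
blower: 82.9 − 20·log₁₀(7.1/2.0) = 82.9 − 11.00 = 71.90 dB.
Σ 10^(L/10) = 1.738e+08 → L_total = 10·log₁₀(1.738e+08) = 82.40 dB.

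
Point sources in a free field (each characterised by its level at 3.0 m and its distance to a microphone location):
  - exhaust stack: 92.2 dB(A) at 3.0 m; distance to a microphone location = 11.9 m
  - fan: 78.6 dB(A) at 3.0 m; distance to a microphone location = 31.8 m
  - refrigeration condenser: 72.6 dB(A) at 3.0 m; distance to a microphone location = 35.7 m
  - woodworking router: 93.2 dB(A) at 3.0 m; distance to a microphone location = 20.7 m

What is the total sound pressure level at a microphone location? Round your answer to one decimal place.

81.8 dB(A)

Propagate each source to the receiver with L = L_ref − 20·log₁₀(r/r_ref), then add intensities.
exhaust stack: 92.2 − 20·log₁₀(11.9/3.0) = 92.2 − 11.97 = 80.23 dB(A).
fan: 78.6 − 20·log₁₀(31.8/3.0) = 78.6 − 20.51 = 58.09 dB(A).
refrigeration condenser: 72.6 − 20·log₁₀(35.7/3.0) = 72.6 − 21.51 = 51.09 dB(A).
woodworking router: 93.2 − 20·log₁₀(20.7/3.0) = 93.2 − 16.78 = 76.42 dB(A).
Σ 10^(L/10) = 1.501e+08 → L_total = 10·log₁₀(1.501e+08) = 81.76 dB(A).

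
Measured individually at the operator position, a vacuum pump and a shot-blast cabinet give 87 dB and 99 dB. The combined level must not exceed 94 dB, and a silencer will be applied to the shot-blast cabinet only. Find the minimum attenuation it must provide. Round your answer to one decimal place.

6.0 dB

Everything except the shot-blast cabinet sums to 10^(87/10) = 5.012e+08 in linear terms, 87.00 dB.
The limit corresponds to 10^(94/10) = 2.512e+09; subtracting the fixed part leaves 2.011e+09 for the shot-blast cabinet, i.e. 93.03 dB.
Required insertion loss = 99 − 93.03 = 5.97 dB.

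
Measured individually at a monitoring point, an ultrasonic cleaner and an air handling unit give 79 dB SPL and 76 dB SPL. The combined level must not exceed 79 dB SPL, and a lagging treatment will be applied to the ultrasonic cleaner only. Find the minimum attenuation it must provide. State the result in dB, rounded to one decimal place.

3.0 dB

Fixed contribution from the other source: Σ 10^(L/10) = 10^(76/10) = 3.981e+07 (76.00 dB SPL).
To meet 79 dB SPL overall, the treated ultrasonic cleaner may contribute at most 10^(79/10) − 3.981e+07 = 3.962e+07, i.e. 75.98 dB SPL.
Required insertion loss = 79 − 75.98 = 3.02 dB.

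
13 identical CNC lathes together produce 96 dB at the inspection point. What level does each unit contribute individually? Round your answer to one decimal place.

84.9 dB

For N identical incoherent sources L_total = L₁ + 10·log₁₀ N, so L₁ = 96 − 10·log₁₀(13) = 96 − 11.139.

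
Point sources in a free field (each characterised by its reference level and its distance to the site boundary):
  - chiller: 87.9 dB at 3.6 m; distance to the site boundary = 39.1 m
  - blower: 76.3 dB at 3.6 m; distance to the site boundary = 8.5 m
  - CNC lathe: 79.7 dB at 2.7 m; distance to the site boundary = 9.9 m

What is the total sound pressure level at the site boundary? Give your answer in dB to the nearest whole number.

73 dB

First find each source's level at the receiver (point-source: −20·log₁₀(r/r_ref)), then combine on an intensity basis.
chiller: 87.9 − 20·log₁₀(39.1/3.6) = 87.9 − 20.72 = 67.18 dB.
blower: 76.3 − 20·log₁₀(8.5/3.6) = 76.3 − 7.46 = 68.84 dB.
CNC lathe: 79.7 − 20·log₁₀(9.9/2.7) = 79.7 − 11.29 = 68.41 dB.
Σ 10^(L/10) = 1.982e+07 → L_total = 10·log₁₀(1.982e+07) = 72.97 dB.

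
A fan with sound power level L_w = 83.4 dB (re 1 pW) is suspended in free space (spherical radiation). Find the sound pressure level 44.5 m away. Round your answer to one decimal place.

39.4 dB

The power spreads over a sphere of area 4π·r², so L_p = L_w − 10·log₁₀(4π·r²).
4π·r² = 2.488e+04 m², 10·log₁₀ of that is 43.959 dB.
L_p = 83.4 − 43.959 = 39.44 dB.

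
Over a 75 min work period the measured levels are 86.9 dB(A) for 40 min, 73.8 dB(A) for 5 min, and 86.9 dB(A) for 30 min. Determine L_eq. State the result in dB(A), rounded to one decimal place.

86.6 dB(A)

Weight each interval's intensity by its duration and average over T = 75 min:
Σ tᵢ·10^(Lᵢ/10) = 40·10^(86.9/10) + 5·10^(73.8/10) + 30·10^(86.9/10) = 3.440e+10.
L_eq = 10·log₁₀(3.440e+10/75) = 86.62 dB(A).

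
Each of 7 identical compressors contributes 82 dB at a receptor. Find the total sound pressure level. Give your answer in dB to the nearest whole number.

90 dB

N identical incoherent sources raise the level by 10·log₁₀ N.
L_total = 82 + 10·log₁₀(7) = 82 + 8.451 = 90.45 dB.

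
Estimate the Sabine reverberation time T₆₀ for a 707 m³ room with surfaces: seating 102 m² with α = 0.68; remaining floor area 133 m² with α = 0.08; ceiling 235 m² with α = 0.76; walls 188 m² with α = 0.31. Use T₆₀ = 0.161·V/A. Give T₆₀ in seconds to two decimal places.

0.36 s

Total absorption A = 102·0.68 + 133·0.08 + 235·0.76 + 188·0.31 = 316.88 m² sabins.
T₆₀ = 0.161 × 707 / 316.88 = 0.359 s.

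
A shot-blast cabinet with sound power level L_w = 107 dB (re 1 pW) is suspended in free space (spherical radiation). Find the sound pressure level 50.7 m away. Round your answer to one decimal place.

The power spreads over a sphere of area 4π·r², so L_p = L_w − 10·log₁₀(4π·r²).
4π·r² = 3.23e+04 m², 10·log₁₀ of that is 45.092 dB.
L_p = 107 − 45.092 = 61.91 dB.

61.9 dB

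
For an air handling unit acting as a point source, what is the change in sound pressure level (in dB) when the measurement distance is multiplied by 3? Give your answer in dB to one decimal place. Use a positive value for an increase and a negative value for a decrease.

-9.5 dB

With spherical spreading the level changes by −20·log₁₀(r₂/r₁).
ΔL = −20·log₁₀(3) = -9.54 dB.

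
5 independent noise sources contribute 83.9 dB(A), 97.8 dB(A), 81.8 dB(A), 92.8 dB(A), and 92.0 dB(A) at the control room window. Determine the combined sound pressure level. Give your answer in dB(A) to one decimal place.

100.0 dB(A)

For uncorrelated sources the intensities add, so convert each level to linear form, sum, and take 10·log₁₀ of the total.
Σ 10^(L/10) = 10^(83.9/10) + 10^(97.8/10) + 10^(81.8/10) + 10^(92.8/10) + 10^(92.0/10) = 9.913e+09.
L_total = 10·log₁₀(9.913e+09) = 99.96 dB(A).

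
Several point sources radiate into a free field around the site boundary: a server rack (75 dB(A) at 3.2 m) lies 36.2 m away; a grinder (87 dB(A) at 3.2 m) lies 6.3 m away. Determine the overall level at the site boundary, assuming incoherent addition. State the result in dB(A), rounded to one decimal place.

Propagate each source to the receiver with L = L_ref − 20·log₁₀(r/r_ref), then add intensities.
server rack: 75 − 20·log₁₀(36.2/3.2) = 75 − 21.07 = 53.93 dB(A).
grinder: 87 − 20·log₁₀(6.3/3.2) = 87 − 5.88 = 81.12 dB(A).
Σ 10^(L/10) = 1.296e+08 → L_total = 10·log₁₀(1.296e+08) = 81.12 dB(A).

81.1 dB(A)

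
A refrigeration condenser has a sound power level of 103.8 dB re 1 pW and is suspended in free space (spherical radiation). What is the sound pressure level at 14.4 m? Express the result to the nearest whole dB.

Free-field spherical radiation: L_p = L_w − 10·log₁₀(4π·r²), r = 14.4 m.
4π·r² = 2606 m², 10·log₁₀ of that is 34.159 dB.
L_p = 103.8 − 34.159 = 69.64 dB.

70 dB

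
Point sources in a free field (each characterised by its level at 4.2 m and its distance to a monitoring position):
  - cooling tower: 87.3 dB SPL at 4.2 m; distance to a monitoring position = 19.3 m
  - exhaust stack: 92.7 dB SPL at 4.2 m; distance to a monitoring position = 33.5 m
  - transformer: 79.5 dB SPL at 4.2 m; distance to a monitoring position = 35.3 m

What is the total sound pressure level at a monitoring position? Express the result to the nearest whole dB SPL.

77 dB SPL

First find each source's level at the receiver (point-source: −20·log₁₀(r/r_ref)), then combine on an intensity basis.
cooling tower: 87.3 − 20·log₁₀(19.3/4.2) = 87.3 − 13.25 = 74.05 dB SPL.
exhaust stack: 92.7 − 20·log₁₀(33.5/4.2) = 92.7 − 18.04 = 74.66 dB SPL.
transformer: 79.5 − 20·log₁₀(35.3/4.2) = 79.5 − 18.49 = 61.01 dB SPL.
Σ 10^(L/10) = 5.596e+07 → L_total = 10·log₁₀(5.596e+07) = 77.48 dB SPL.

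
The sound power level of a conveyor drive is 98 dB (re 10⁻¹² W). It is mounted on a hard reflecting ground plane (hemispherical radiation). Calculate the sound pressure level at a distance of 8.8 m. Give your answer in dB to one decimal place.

71.1 dB

L_p = L_w − 10·log₁₀(2π·r²) with r = 8.8 m.
2π·r² = 486.6 m², 10·log₁₀ of that is 26.871 dB.
L_p = 98 − 26.871 = 71.13 dB.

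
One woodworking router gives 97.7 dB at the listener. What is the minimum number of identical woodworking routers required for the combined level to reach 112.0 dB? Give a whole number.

The shortfall is 112.0 − 97.7 = 14.3 dB, and N units add 10·log₁₀ N, so need 10·log₁₀ N ≥ 14.3.
N ≥ 10^(14.3/10) = 26.915, so N = 27.

27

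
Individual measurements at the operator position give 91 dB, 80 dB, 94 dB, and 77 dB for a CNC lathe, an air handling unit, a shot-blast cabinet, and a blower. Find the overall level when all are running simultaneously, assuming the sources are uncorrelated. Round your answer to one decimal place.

95.9 dB

Incoherent sources combine by intensity addition: L_total = 10·log₁₀(Σ 10^(L_i/10)).
Σ 10^(L/10) = 10^(91/10) + 10^(80/10) + 10^(94/10) + 10^(77/10) = 3.921e+09.
L_total = 10·log₁₀(3.921e+09) = 95.93 dB.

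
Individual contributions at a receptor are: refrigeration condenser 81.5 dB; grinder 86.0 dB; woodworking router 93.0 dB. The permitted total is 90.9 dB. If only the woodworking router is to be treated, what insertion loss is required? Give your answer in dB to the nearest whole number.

5 dB

The untreated sources together contribute 10^(81.5/10) + 10^(86.0/10) = 5.394e+08, i.e. 87.32 dB.
To meet 90.9 dB overall, the treated woodworking router may contribute at most 10^(90.9/10) − 5.394e+08 = 6.909e+08, i.e. 88.39 dB.
So the woodworking router must be reduced from 93.0 to 88.39 dB: IL = 4.61 dB.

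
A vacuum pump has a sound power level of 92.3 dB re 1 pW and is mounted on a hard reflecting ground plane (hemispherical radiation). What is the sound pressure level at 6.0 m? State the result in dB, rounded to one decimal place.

Free-field hemispherical radiation: L_p = L_w − 10·log₁₀(2π·r²), r = 6.0 m.
2π·r² = 226.2 m², 10·log₁₀ of that is 23.545 dB.
L_p = 92.3 − 23.545 = 68.76 dB.

68.8 dB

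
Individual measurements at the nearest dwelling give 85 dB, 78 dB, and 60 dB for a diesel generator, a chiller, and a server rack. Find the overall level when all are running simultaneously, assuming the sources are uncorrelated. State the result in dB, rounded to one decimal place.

85.8 dB

For uncorrelated sources the intensities add, so convert each level to linear form, sum, and take 10·log₁₀ of the total.
Σ 10^(L/10) = 10^(85/10) + 10^(78/10) + 10^(60/10) = 3.803e+08.
L_total = 10·log₁₀(3.803e+08) = 85.80 dB.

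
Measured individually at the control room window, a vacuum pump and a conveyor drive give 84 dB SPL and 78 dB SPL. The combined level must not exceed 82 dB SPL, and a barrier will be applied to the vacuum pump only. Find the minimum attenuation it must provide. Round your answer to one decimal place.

4.2 dB

Fixed contribution from the other source: Σ 10^(L/10) = 10^(78/10) = 6.310e+07 (78.00 dB SPL).
The limit corresponds to 10^(82/10) = 1.585e+08; subtracting the fixed part leaves 9.539e+07 for the vacuum pump, i.e. 79.80 dB SPL.
Required insertion loss = 84 − 79.80 = 4.20 dB.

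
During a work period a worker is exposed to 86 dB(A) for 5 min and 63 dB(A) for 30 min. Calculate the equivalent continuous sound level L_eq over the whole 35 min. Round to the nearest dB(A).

78 dB(A)

The energy average is taken in the linear domain: L_eq = 10·log₁₀[(Σ tᵢ·10^(Lᵢ/10))/T], T = 35 min.
Σ tᵢ·10^(Lᵢ/10) = 5·10^(86/10) + 30·10^(63/10) = 2.050e+09.
L_eq = 10·log₁₀(2.050e+09/35) = 77.68 dB(A).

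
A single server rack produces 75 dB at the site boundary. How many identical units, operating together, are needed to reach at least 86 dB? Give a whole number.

13

Need L₁ + 10·log₁₀ N ≥ 86, i.e. log₁₀ N ≥ 1.10.
N ≥ 10^(11.0/10) = 12.589, so N = 13.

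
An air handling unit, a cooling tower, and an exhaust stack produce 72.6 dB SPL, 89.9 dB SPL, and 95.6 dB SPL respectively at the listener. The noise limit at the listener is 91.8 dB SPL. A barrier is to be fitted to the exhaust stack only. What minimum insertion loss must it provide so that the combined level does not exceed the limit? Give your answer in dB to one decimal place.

Fixed contribution from the other sources: Σ 10^(L/10) = 10^(72.6/10) + 10^(89.9/10) = 9.954e+08 (89.98 dB SPL).
The limit corresponds to 10^(91.8/10) = 1.514e+09; subtracting the fixed part leaves 5.181e+08 for the exhaust stack, i.e. 87.14 dB SPL.
Required insertion loss = 95.6 − 87.14 = 8.46 dB.

8.5 dB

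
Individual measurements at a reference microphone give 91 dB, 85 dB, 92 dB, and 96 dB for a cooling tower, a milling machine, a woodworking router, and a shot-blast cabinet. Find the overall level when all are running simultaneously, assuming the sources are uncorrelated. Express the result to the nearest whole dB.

For uncorrelated sources the intensities add, so convert each level to linear form, sum, and take 10·log₁₀ of the total.
Σ 10^(L/10) = 10^(91/10) + 10^(85/10) + 10^(92/10) + 10^(96/10) = 7.141e+09.
L_total = 10·log₁₀(7.141e+09) = 98.54 dB.

99 dB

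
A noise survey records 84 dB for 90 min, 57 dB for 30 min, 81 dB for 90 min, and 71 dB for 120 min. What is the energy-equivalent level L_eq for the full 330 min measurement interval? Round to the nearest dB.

80 dB

L_eq = 10·log₁₀[(1/T)·Σ tᵢ·10^(Lᵢ/10)] with T = 330 min.
Σ tᵢ·10^(Lᵢ/10) = 90·10^(84/10) + 30·10^(57/10) + 90·10^(81/10) + 120·10^(71/10) = 3.546e+10.
L_eq = 10·log₁₀(3.546e+10/330) = 80.31 dB.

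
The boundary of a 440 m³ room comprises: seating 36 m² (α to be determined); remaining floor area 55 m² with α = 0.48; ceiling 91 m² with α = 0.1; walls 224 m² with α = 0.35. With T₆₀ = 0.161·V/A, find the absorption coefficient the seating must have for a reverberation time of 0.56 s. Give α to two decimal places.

From T₆₀ = 0.161·V/A, the target T₆₀ = 0.56 s needs A = 0.161·440/0.56 = 126.50 m².
Absorption from the other surfaces = 55·0.48 + 91·0.1 + 224·0.35 = 113.90 m², so the seating must supply 12.60 m² over 36 m².
α = 12.60/36 = 0.350.

0.35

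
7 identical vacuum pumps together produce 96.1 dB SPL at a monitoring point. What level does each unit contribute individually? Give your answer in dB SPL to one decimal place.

For N identical incoherent sources L_total = L₁ + 10·log₁₀ N, so L₁ = 96.1 − 10·log₁₀(7) = 96.1 − 8.451.

87.6 dB SPL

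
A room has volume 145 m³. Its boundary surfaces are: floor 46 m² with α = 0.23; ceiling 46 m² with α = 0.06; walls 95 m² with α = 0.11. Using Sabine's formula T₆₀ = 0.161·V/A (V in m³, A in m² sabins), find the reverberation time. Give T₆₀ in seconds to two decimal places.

A = Σ Sᵢαᵢ = 46·0.23 + 46·0.06 + 95·0.11 = 23.79 m².
T₆₀ = 0.161 × 145 / 23.79 = 0.981 s.

0.98 s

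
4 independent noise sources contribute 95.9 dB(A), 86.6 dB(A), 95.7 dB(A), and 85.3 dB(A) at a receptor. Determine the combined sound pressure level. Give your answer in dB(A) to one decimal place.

For uncorrelated sources the intensities add, so convert each level to linear form, sum, and take 10·log₁₀ of the total.
Σ 10^(L/10) = 10^(95.9/10) + 10^(86.6/10) + 10^(95.7/10) + 10^(85.3/10) = 8.402e+09.
L_total = 10·log₁₀(8.402e+09) = 99.24 dB(A).

99.2 dB(A)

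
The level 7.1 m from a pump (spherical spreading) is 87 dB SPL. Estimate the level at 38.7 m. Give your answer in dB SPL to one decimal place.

For a point source, L₂ = L₁ − 20·log₁₀(r₂/r₁).
L₂ = 87 − 20·log₁₀(38.7/7.1) = 87 − 14.729 = 72.27 dB SPL.

72.3 dB SPL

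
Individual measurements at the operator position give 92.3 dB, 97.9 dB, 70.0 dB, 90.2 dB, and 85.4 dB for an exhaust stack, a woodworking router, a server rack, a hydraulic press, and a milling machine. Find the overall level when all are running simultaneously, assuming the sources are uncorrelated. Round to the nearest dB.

100 dB

Incoherent sources combine by intensity addition: L_total = 10·log₁₀(Σ 10^(L_i/10)).
Σ 10^(L/10) = 10^(92.3/10) + 10^(97.9/10) + 10^(70.0/10) + 10^(90.2/10) + 10^(85.4/10) = 9.268e+09.
L_total = 10·log₁₀(9.268e+09) = 99.67 dB.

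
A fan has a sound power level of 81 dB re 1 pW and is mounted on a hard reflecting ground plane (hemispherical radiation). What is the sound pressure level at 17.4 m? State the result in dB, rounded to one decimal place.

L_p = L_w − 10·log₁₀(2π·r²) with r = 17.4 m.
2π·r² = 1902 m², 10·log₁₀ of that is 32.793 dB.
L_p = 81 − 32.793 = 48.21 dB.

48.2 dB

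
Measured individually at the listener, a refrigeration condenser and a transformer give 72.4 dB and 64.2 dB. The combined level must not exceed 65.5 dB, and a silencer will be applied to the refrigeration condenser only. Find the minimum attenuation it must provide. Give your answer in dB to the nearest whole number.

Everything except the refrigeration condenser sums to 10^(64.2/10) = 2.630e+06 in linear terms, 64.20 dB.
To meet 65.5 dB overall, the treated refrigeration condenser may contribute at most 10^(65.5/10) − 2.630e+06 = 9.179e+05, i.e. 59.63 dB.
So the refrigeration condenser must be reduced from 72.4 to 59.63 dB: IL = 12.77 dB.

13 dB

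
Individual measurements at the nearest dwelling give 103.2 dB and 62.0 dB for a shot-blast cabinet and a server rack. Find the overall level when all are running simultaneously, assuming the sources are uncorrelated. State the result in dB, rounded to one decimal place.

For uncorrelated sources the intensities add, so convert each level to linear form, sum, and take 10·log₁₀ of the total.
Σ 10^(L/10) = 10^(103.2/10) + 10^(62.0/10) = 2.089e+10.
L_total = 10·log₁₀(2.089e+10) = 103.20 dB.

103.2 dB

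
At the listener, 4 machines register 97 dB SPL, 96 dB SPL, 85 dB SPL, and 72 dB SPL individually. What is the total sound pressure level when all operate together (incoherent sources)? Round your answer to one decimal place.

For uncorrelated sources the intensities add, so convert each level to linear form, sum, and take 10·log₁₀ of the total.
Σ 10^(L/10) = 10^(97/10) + 10^(96/10) + 10^(85/10) + 10^(72/10) = 9.325e+09.
L_total = 10·log₁₀(9.325e+09) = 99.70 dB SPL.

99.7 dB SPL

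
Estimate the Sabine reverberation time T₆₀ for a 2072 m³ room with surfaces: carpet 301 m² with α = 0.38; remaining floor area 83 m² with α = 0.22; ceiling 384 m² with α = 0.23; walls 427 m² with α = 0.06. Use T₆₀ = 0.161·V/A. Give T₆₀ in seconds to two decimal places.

Summing Sᵢαᵢ: 301·0.38 + 83·0.22 + 384·0.23 + 427·0.06 = 246.58 m².
T₆₀ = 0.161 × 2072 / 246.58 = 1.353 s.

1.35 s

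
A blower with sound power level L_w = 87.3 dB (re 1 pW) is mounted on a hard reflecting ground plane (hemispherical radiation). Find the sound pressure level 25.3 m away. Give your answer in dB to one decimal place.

Free-field hemispherical radiation: L_p = L_w − 10·log₁₀(2π·r²), r = 25.3 m.
2π·r² = 4022 m², 10·log₁₀ of that is 36.044 dB.
L_p = 87.3 − 36.044 = 51.26 dB.

51.3 dB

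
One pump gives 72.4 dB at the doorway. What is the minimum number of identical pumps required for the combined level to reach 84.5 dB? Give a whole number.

Need L₁ + 10·log₁₀ N ≥ 84.5, i.e. log₁₀ N ≥ 1.21.
N ≥ 10^(12.1/10) = 16.218, so N = 17.

17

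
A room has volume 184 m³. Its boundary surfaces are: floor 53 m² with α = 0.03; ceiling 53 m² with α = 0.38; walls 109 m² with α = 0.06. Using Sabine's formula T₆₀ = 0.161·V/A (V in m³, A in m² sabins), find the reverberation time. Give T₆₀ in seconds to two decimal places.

Summing Sᵢαᵢ: 53·0.03 + 53·0.38 + 109·0.06 = 28.27 m².
T₆₀ = 0.161·V/A = 0.161·184/28.27 = 1.048 s.

1.05 s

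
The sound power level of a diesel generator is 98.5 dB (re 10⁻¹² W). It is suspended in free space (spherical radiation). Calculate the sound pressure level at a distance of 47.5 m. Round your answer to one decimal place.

54.0 dB

The power spreads over a sphere of area 4π·r², so L_p = L_w − 10·log₁₀(4π·r²).
4π·r² = 2.835e+04 m², 10·log₁₀ of that is 44.526 dB.
L_p = 98.5 − 44.526 = 53.97 dB.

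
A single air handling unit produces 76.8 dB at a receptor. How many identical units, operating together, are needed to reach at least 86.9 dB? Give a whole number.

11

N identical sources give L₁ + 10·log₁₀ N, so require 10·log₁₀ N ≥ 86.9 − 76.8 = 10.1 dB.
N ≥ 10^(10.1/10) = 10.233, so N = 11.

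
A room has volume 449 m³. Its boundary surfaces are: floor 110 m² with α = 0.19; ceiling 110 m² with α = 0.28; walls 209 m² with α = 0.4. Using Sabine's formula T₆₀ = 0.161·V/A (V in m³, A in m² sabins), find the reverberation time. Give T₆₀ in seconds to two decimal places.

0.53 s

A = Σ Sᵢαᵢ = 110·0.19 + 110·0.28 + 209·0.4 = 135.30 m².
T₆₀ = 0.161·V/A = 0.161·449/135.30 = 0.534 s.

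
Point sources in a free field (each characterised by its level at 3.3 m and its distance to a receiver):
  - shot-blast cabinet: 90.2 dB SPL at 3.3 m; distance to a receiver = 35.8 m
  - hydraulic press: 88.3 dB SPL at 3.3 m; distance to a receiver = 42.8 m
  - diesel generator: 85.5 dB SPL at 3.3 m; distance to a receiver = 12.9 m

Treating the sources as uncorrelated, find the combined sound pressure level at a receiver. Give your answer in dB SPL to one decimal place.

Propagate each source to the receiver with L = L_ref − 20·log₁₀(r/r_ref), then add intensities.
shot-blast cabinet: 90.2 − 20·log₁₀(35.8/3.3) = 90.2 − 20.71 = 69.49 dB SPL.
hydraulic press: 88.3 − 20·log₁₀(42.8/3.3) = 88.3 − 22.26 = 66.04 dB SPL.
diesel generator: 85.5 − 20·log₁₀(12.9/3.3) = 85.5 − 11.84 = 73.66 dB SPL.
Σ 10^(L/10) = 3.614e+07 → L_total = 10·log₁₀(3.614e+07) = 75.58 dB SPL.

75.6 dB SPL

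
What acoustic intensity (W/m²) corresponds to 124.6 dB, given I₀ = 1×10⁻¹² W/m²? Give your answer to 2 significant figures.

I/I₀ = 10^(124.6/10) = 2.884e+12, so I = 2.884e+12 × 10⁻¹² W/m².

2.9 W/m²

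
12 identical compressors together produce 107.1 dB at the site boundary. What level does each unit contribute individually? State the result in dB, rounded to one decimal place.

12 equal contributions raise the level by 10·log₁₀ 12 = 10.792 dB, so each unit alone gives 107.1 − 10.792.

96.3 dB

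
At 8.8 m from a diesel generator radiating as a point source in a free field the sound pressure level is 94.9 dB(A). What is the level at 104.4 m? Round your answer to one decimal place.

73.4 dB(A)

For a point source, L₂ = L₁ − 20·log₁₀(r₂/r₁).
L₂ = 94.9 − 20·log₁₀(104.4/8.8) = 94.9 − 21.484 = 73.42 dB(A).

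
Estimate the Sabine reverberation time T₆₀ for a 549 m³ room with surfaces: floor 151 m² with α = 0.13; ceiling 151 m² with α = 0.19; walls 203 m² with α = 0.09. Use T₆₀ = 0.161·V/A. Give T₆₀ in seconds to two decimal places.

1.33 s

A = Σ Sᵢαᵢ = 151·0.13 + 151·0.19 + 203·0.09 = 66.59 m².
T₆₀ = 0.161·V/A = 0.161·549/66.59 = 1.327 s.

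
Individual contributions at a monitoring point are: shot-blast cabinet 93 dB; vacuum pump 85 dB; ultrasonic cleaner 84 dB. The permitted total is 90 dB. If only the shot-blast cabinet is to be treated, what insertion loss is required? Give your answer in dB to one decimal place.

The untreated sources together contribute 10^(85/10) + 10^(84/10) = 5.674e+08, i.e. 87.54 dB.
To meet 90 dB overall, the treated shot-blast cabinet may contribute at most 10^(90/10) − 5.674e+08 = 4.326e+08, i.e. 86.36 dB.
So the shot-blast cabinet must be reduced from 93 to 86.36 dB: IL = 6.64 dB.

6.6 dB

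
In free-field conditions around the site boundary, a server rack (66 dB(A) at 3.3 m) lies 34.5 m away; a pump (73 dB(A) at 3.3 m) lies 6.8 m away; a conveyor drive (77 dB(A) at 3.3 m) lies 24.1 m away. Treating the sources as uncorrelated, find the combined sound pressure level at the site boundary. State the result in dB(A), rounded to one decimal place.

67.5 dB(A)

Propagate each source to the receiver with L = L_ref − 20·log₁₀(r/r_ref), then add intensities.
server rack: 66 − 20·log₁₀(34.5/3.3) = 66 − 20.39 = 45.61 dB(A).
pump: 73 − 20·log₁₀(6.8/3.3) = 73 − 6.28 = 66.72 dB(A).
conveyor drive: 77 − 20·log₁₀(24.1/3.3) = 77 − 17.27 = 59.73 dB(A).
Σ 10^(L/10) = 5.675e+06 → L_total = 10·log₁₀(5.675e+06) = 67.54 dB(A).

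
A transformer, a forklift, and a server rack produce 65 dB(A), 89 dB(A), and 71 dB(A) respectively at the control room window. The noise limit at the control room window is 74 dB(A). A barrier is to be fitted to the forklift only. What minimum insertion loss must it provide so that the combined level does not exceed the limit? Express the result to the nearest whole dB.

19 dB

Everything except the forklift sums to 10^(65/10) + 10^(71/10) = 1.575e+07 in linear terms, 71.97 dB(A).
The limit corresponds to 10^(74/10) = 2.512e+07; subtracting the fixed part leaves 9.367e+06 for the forklift, i.e. 69.72 dB(A).
So the forklift must be reduced from 89 to 69.72 dB(A): IL = 19.28 dB.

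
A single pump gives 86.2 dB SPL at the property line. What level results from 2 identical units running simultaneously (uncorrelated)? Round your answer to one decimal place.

89.2 dB SPL

With 2 equal, uncorrelated contributions the intensity is 2× that of one unit, giving a rise of 10·log₁₀ 2.
L_total = 86.2 + 10·log₁₀(2) = 86.2 + 3.010 = 89.21 dB SPL.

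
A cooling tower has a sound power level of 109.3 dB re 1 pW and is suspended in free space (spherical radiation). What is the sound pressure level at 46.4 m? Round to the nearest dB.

65 dB

Free-field spherical radiation: L_p = L_w − 10·log₁₀(4π·r²), r = 46.4 m.
4π·r² = 2.705e+04 m², 10·log₁₀ of that is 44.322 dB.
L_p = 109.3 − 44.322 = 64.98 dB.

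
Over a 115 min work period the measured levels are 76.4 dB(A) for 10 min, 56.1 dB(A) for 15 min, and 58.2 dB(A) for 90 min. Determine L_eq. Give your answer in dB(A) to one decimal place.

Weight each interval's intensity by its duration and average over T = 115 min:
Σ tᵢ·10^(Lᵢ/10) = 10·10^(76.4/10) + 15·10^(56.1/10) + 90·10^(58.2/10) = 5.021e+08.
L_eq = 10·log₁₀(5.021e+08/115) = 66.40 dB(A).

66.4 dB(A)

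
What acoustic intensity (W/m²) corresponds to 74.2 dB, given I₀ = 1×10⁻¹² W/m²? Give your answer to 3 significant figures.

2.63e-05 W/m²

I = I₀·10^(L/10) = 10⁻¹² × 10^(74.2/10) = 10^(-4.580).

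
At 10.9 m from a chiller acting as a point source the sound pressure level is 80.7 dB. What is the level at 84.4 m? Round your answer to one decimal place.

For a point source, L₂ = L₁ − 20·log₁₀(r₂/r₁).
L₂ = 80.7 − 20·log₁₀(84.4/10.9) = 80.7 − 17.778 = 62.92 dB.

62.9 dB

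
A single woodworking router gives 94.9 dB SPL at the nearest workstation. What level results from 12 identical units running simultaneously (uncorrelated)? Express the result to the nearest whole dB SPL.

With 12 equal, uncorrelated contributions the intensity is 12× that of one unit, giving a rise of 10·log₁₀ 12.
L_total = 94.9 + 10·log₁₀(12) = 94.9 + 10.792 = 105.69 dB SPL.

106 dB SPL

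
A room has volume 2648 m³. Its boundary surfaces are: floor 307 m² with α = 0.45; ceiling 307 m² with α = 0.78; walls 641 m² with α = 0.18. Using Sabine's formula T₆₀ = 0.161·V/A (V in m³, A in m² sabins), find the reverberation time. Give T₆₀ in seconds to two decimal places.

0.86 s

Summing Sᵢαᵢ: 307·0.45 + 307·0.78 + 641·0.18 = 492.99 m².
T₆₀ = 0.161·V/A = 0.161·2648/492.99 = 0.865 s.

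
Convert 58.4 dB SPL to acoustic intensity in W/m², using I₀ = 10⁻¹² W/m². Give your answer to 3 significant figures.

I/I₀ = 10^(58.4/10) = 6.918e+05, so I = 6.918e+05 × 10⁻¹² W/m².

6.92e-07 W/m²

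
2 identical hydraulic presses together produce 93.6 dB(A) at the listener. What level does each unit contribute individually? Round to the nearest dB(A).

91 dB(A)

For N identical incoherent sources L_total = L₁ + 10·log₁₀ N, so L₁ = 93.6 − 10·log₁₀(2) = 93.6 − 3.010.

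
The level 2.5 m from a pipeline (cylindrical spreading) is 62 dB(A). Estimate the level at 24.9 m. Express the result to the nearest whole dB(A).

For a line source, L₂ = L₁ − 10·log₁₀(r₂/r₁).
L₂ = 62 − 10·log₁₀(24.9/2.5) = 62 − 9.983 = 52.02 dB(A).

52 dB(A)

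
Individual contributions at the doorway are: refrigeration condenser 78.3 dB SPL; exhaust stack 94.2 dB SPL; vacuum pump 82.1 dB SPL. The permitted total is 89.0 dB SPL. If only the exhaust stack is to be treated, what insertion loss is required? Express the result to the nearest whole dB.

7 dB

Fixed contribution from the other sources: Σ 10^(L/10) = 10^(78.3/10) + 10^(82.1/10) = 2.298e+08 (83.61 dB SPL).
The limit corresponds to 10^(89.0/10) = 7.943e+08; subtracting the fixed part leaves 5.645e+08 for the exhaust stack, i.e. 87.52 dB SPL.
So the exhaust stack must be reduced from 94.2 to 87.52 dB SPL: IL = 6.68 dB.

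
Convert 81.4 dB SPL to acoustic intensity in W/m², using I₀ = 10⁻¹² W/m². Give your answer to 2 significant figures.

0.00014 W/m²

L = 10·log₁₀(I/I₀) ⇒ I = I₀·10^(L/10) = 10⁻¹² × 10^8.14.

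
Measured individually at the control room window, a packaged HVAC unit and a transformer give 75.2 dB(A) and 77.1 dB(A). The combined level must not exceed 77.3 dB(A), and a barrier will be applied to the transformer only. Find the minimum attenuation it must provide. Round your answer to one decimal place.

The untreated sources together contribute 10^(75.2/10) = 3.311e+07, i.e. 75.20 dB(A).
To meet 77.3 dB(A) overall, the treated transformer may contribute at most 10^(77.3/10) − 3.311e+07 = 2.059e+07, i.e. 73.14 dB(A).
So the transformer must be reduced from 77.1 to 73.14 dB(A): IL = 3.96 dB.

4.0 dB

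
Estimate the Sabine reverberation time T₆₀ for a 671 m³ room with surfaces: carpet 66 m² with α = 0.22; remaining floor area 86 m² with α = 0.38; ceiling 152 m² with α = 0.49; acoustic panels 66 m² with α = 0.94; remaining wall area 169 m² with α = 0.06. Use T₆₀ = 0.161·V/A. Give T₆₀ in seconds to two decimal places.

0.56 s

A = Σ Sᵢαᵢ = 66·0.22 + 86·0.38 + 152·0.49 + 66·0.94 + 169·0.06 = 193.86 m².
T₆₀ = 0.161·V/A = 0.161·671/193.86 = 0.557 s.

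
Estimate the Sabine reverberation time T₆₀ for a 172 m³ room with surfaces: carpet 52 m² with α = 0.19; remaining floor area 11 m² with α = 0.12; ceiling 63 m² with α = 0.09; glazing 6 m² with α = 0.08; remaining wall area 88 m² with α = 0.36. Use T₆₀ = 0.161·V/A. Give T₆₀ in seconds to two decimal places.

0.56 s

Total absorption A = 52·0.19 + 11·0.12 + 63·0.09 + 6·0.08 + 88·0.36 = 49.03 m² sabins.
T₆₀ = 0.161·V/A = 0.161·172/49.03 = 0.565 s.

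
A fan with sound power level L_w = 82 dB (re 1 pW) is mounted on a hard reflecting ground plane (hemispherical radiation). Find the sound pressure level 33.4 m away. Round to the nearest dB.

L_p = L_w − 10·log₁₀(2π·r²) with r = 33.4 m.
2π·r² = 7009 m², 10·log₁₀ of that is 38.457 dB.
L_p = 82 − 38.457 = 43.54 dB.

44 dB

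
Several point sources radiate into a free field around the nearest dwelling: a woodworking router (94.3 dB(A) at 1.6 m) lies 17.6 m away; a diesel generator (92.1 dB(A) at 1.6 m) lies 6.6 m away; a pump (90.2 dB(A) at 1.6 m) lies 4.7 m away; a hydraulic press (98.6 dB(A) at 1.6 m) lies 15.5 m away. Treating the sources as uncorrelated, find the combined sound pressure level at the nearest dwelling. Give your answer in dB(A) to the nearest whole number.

First find each source's level at the receiver (point-source: −20·log₁₀(r/r_ref)), then combine on an intensity basis.
woodworking router: 94.3 − 20·log₁₀(17.6/1.6) = 94.3 − 20.83 = 73.47 dB(A).
diesel generator: 92.1 − 20·log₁₀(6.6/1.6) = 92.1 − 12.31 = 79.79 dB(A).
pump: 90.2 − 20·log₁₀(4.7/1.6) = 90.2 − 9.36 = 80.84 dB(A).
hydraulic press: 98.6 − 20·log₁₀(15.5/1.6) = 98.6 − 19.72 = 78.88 dB(A).
Σ 10^(L/10) = 3.161e+08 → L_total = 10·log₁₀(3.161e+08) = 85.00 dB(A).

85 dB(A)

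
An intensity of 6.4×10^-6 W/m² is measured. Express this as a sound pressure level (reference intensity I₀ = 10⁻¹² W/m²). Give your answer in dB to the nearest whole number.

Dividing by I₀ shifts the exponent by 12: I/I₀ = 6.4×10^6.
L = 10·(0.8062 + 6) = 68.06 dB.

68 dB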